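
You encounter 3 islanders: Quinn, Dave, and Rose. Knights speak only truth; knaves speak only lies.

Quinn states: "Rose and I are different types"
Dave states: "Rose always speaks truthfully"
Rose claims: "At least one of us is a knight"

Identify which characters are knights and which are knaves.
Quinn is a knave.
Dave is a knave.
Rose is a knave.

Verification:
- Quinn (knave) says "Rose and I are different types" - this is FALSE (a lie) because Quinn is a knave and Rose is a knave.
- Dave (knave) says "Rose always speaks truthfully" - this is FALSE (a lie) because Rose is a knave.
- Rose (knave) says "At least one of us is a knight" - this is FALSE (a lie) because no one is a knight.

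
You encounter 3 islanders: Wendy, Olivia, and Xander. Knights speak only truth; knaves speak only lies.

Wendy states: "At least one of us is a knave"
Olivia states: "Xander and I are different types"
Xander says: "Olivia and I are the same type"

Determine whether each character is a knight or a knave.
Wendy is a knight.
Olivia is a knight.
Xander is a knave.

Verification:
- Wendy (knight) says "At least one of us is a knave" - this is TRUE because Xander is a knave.
- Olivia (knight) says "Xander and I are different types" - this is TRUE because Olivia is a knight and Xander is a knave.
- Xander (knave) says "Olivia and I are the same type" - this is FALSE (a lie) because Xander is a knave and Olivia is a knight.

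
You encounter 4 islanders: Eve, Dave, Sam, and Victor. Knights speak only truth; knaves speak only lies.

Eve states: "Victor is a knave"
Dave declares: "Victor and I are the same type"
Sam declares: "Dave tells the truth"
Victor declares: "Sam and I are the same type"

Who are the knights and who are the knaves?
Eve is a knave.
Dave is a knight.
Sam is a knight.
Victor is a knight.

Verification:
- Eve (knave) says "Victor is a knave" - this is FALSE (a lie) because Victor is a knight.
- Dave (knight) says "Victor and I are the same type" - this is TRUE because Dave is a knight and Victor is a knight.
- Sam (knight) says "Dave tells the truth" - this is TRUE because Dave is a knight.
- Victor (knight) says "Sam and I are the same type" - this is TRUE because Victor is a knight and Sam is a knight.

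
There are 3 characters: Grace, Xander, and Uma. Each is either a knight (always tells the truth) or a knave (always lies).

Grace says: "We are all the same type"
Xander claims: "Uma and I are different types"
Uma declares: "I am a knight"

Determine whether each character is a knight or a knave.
Grace is a knave.
Xander is a knight.
Uma is a knave.

Verification:
- Grace (knave) says "We are all the same type" - this is FALSE (a lie) because Xander is a knight and Grace and Uma are knaves.
- Xander (knight) says "Uma and I are different types" - this is TRUE because Xander is a knight and Uma is a knave.
- Uma (knave) says "I am a knight" - this is FALSE (a lie) because Uma is a knave.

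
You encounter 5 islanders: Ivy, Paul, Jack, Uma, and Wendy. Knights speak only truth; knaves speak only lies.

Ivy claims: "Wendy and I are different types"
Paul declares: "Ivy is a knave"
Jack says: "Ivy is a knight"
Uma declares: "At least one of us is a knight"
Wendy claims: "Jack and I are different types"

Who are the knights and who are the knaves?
Ivy is a knave.
Paul is a knight.
Jack is a knave.
Uma is a knight.
Wendy is a knave.

Verification:
- Ivy (knave) says "Wendy and I are different types" - this is FALSE (a lie) because Ivy is a knave and Wendy is a knave.
- Paul (knight) says "Ivy is a knave" - this is TRUE because Ivy is a knave.
- Jack (knave) says "Ivy is a knight" - this is FALSE (a lie) because Ivy is a knave.
- Uma (knight) says "At least one of us is a knight" - this is TRUE because Paul and Uma are knights.
- Wendy (knave) says "Jack and I are different types" - this is FALSE (a lie) because Wendy is a knave and Jack is a knave.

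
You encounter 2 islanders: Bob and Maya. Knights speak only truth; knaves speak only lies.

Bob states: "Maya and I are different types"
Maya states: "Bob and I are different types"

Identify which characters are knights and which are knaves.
Bob is a knave.
Maya is a knave.

Verification:
- Bob (knave) says "Maya and I are different types" - this is FALSE (a lie) because Bob is a knave and Maya is a knave.
- Maya (knave) says "Bob and I are different types" - this is FALSE (a lie) because Maya is a knave and Bob is a knave.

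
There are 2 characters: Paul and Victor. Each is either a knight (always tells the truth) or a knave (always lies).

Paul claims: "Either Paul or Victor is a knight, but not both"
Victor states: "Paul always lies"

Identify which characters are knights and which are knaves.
Paul is a knight.
Victor is a knave.

Verification:
- Paul (knight) says "Either Paul or Victor is a knight, but not both" - this is TRUE because Paul is a knight and Victor is a knave.
- Victor (knave) says "Paul always lies" - this is FALSE (a lie) because Paul is a knight.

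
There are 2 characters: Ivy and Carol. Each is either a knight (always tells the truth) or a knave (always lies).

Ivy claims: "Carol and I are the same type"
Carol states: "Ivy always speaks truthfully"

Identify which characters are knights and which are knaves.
Ivy is a knight.
Carol is a knight.

Verification:
- Ivy (knight) says "Carol and I are the same type" - this is TRUE because Ivy is a knight and Carol is a knight.
- Carol (knight) says "Ivy always speaks truthfully" - this is TRUE because Ivy is a knight.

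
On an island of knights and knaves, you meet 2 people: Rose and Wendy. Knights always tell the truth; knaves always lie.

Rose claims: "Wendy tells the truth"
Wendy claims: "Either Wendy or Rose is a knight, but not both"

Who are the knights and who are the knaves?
Rose is a knave.
Wendy is a knave.

Verification:
- Rose (knave) says "Wendy tells the truth" - this is FALSE (a lie) because Wendy is a knave.
- Wendy (knave) says "Either Wendy or Rose is a knight, but not both" - this is FALSE (a lie) because Wendy is a knave and Rose is a knave.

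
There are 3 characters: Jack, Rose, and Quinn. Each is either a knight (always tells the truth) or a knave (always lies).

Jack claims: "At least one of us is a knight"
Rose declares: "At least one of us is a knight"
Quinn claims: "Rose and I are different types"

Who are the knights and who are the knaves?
Jack is a knave.
Rose is a knave.
Quinn is a knave.

Verification:
- Jack (knave) says "At least one of us is a knight" - this is FALSE (a lie) because no one is a knight.
- Rose (knave) says "At least one of us is a knight" - this is FALSE (a lie) because no one is a knight.
- Quinn (knave) says "Rose and I are different types" - this is FALSE (a lie) because Quinn is a knave and Rose is a knave.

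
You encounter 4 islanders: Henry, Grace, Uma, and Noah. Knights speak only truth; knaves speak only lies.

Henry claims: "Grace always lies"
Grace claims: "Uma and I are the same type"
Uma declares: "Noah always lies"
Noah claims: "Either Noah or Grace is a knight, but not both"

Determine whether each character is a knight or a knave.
Henry is a knight.
Grace is a knave.
Uma is a knight.
Noah is a knave.

Verification:
- Henry (knight) says "Grace always lies" - this is TRUE because Grace is a knave.
- Grace (knave) says "Uma and I are the same type" - this is FALSE (a lie) because Grace is a knave and Uma is a knight.
- Uma (knight) says "Noah always lies" - this is TRUE because Noah is a knave.
- Noah (knave) says "Either Noah or Grace is a knight, but not both" - this is FALSE (a lie) because Noah is a knave and Grace is a knave.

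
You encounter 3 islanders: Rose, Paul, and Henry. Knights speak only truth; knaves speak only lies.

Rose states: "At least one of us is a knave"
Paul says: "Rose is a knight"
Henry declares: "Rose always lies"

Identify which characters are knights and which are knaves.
Rose is a knight.
Paul is a knight.
Henry is a knave.

Verification:
- Rose (knight) says "At least one of us is a knave" - this is TRUE because Henry is a knave.
- Paul (knight) says "Rose is a knight" - this is TRUE because Rose is a knight.
- Henry (knave) says "Rose always lies" - this is FALSE (a lie) because Rose is a knight.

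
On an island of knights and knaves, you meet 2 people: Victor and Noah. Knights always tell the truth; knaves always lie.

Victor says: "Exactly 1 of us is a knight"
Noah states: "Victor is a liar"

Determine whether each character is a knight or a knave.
Victor is a knight.
Noah is a knave.

Verification:
- Victor (knight) says "Exactly 1 of us is a knight" - this is TRUE because there are 1 knights.
- Noah (knave) says "Victor is a liar" - this is FALSE (a lie) because Victor is a knight.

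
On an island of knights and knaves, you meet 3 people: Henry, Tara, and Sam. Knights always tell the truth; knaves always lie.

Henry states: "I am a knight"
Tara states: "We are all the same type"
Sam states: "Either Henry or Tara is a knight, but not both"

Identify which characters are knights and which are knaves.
Henry is a knight.
Tara is a knave.
Sam is a knight.

Verification:
- Henry (knight) says "I am a knight" - this is TRUE because Henry is a knight.
- Tara (knave) says "We are all the same type" - this is FALSE (a lie) because Henry and Sam are knights and Tara is a knave.
- Sam (knight) says "Either Henry or Tara is a knight, but not both" - this is TRUE because Henry is a knight and Tara is a knave.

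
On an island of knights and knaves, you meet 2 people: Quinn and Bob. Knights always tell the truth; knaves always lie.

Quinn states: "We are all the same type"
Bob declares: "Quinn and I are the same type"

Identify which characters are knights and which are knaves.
Quinn is a knight.
Bob is a knight.

Verification:
- Quinn (knight) says "We are all the same type" - this is TRUE because Quinn and Bob are knights.
- Bob (knight) says "Quinn and I are the same type" - this is TRUE because Bob is a knight and Quinn is a knight.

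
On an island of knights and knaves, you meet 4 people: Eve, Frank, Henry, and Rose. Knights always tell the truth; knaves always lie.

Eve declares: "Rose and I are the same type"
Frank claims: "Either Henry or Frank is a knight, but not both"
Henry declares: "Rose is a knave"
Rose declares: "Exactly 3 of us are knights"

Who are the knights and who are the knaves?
Eve is a knight.
Frank is a knight.
Henry is a knave.
Rose is a knight.

Verification:
- Eve (knight) says "Rose and I are the same type" - this is TRUE because Eve is a knight and Rose is a knight.
- Frank (knight) says "Either Henry or Frank is a knight, but not both" - this is TRUE because Henry is a knave and Frank is a knight.
- Henry (knave) says "Rose is a knave" - this is FALSE (a lie) because Rose is a knight.
- Rose (knight) says "Exactly 3 of us are knights" - this is TRUE because there are 3 knights.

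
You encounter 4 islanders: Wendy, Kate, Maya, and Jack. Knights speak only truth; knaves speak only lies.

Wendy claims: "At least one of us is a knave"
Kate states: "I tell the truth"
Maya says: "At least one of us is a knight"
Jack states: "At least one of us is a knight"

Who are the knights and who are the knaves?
Wendy is a knight.
Kate is a knave.
Maya is a knight.
Jack is a knight.

Verification:
- Wendy (knight) says "At least one of us is a knave" - this is TRUE because Kate is a knave.
- Kate (knave) says "I tell the truth" - this is FALSE (a lie) because Kate is a knave.
- Maya (knight) says "At least one of us is a knight" - this is TRUE because Wendy, Maya, and Jack are knights.
- Jack (knight) says "At least one of us is a knight" - this is TRUE because Wendy, Maya, and Jack are knights.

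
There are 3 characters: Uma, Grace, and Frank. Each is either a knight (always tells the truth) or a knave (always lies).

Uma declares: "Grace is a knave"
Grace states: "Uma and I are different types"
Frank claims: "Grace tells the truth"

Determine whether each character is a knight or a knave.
Uma is a knave.
Grace is a knight.
Frank is a knight.

Verification:
- Uma (knave) says "Grace is a knave" - this is FALSE (a lie) because Grace is a knight.
- Grace (knight) says "Uma and I are different types" - this is TRUE because Grace is a knight and Uma is a knave.
- Frank (knight) says "Grace tells the truth" - this is TRUE because Grace is a knight.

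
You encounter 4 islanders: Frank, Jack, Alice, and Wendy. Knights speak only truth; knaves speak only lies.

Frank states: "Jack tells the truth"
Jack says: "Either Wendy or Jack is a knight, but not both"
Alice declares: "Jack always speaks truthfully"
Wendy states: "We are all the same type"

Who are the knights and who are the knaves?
Frank is a knight.
Jack is a knight.
Alice is a knight.
Wendy is a knave.

Verification:
- Frank (knight) says "Jack tells the truth" - this is TRUE because Jack is a knight.
- Jack (knight) says "Either Wendy or Jack is a knight, but not both" - this is TRUE because Wendy is a knave and Jack is a knight.
- Alice (knight) says "Jack always speaks truthfully" - this is TRUE because Jack is a knight.
- Wendy (knave) says "We are all the same type" - this is FALSE (a lie) because Frank, Jack, and Alice are knights and Wendy is a knave.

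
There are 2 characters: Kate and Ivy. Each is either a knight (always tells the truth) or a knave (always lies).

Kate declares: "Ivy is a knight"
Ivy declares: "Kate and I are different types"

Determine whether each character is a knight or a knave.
Kate is a knave.
Ivy is a knave.

Verification:
- Kate (knave) says "Ivy is a knight" - this is FALSE (a lie) because Ivy is a knave.
- Ivy (knave) says "Kate and I are different types" - this is FALSE (a lie) because Ivy is a knave and Kate is a knave.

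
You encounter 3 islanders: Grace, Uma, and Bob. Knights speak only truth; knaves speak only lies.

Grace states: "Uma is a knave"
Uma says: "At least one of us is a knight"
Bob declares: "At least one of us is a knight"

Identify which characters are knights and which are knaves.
Grace is a knave.
Uma is a knight.
Bob is a knight.

Verification:
- Grace (knave) says "Uma is a knave" - this is FALSE (a lie) because Uma is a knight.
- Uma (knight) says "At least one of us is a knight" - this is TRUE because Uma and Bob are knights.
- Bob (knight) says "At least one of us is a knight" - this is TRUE because Uma and Bob are knights.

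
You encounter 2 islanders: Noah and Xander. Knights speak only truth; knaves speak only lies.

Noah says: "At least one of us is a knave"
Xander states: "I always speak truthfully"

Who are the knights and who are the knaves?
Noah is a knight.
Xander is a knave.

Verification:
- Noah (knight) says "At least one of us is a knave" - this is TRUE because Xander is a knave.
- Xander (knave) says "I always speak truthfully" - this is FALSE (a lie) because Xander is a knave.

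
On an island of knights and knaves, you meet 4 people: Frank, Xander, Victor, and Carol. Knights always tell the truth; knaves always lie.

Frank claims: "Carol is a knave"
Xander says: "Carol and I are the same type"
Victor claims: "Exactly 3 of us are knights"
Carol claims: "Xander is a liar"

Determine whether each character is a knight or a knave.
Frank is a knave.
Xander is a knave.
Victor is a knave.
Carol is a knight.

Verification:
- Frank (knave) says "Carol is a knave" - this is FALSE (a lie) because Carol is a knight.
- Xander (knave) says "Carol and I are the same type" - this is FALSE (a lie) because Xander is a knave and Carol is a knight.
- Victor (knave) says "Exactly 3 of us are knights" - this is FALSE (a lie) because there are 1 knights.
- Carol (knight) says "Xander is a liar" - this is TRUE because Xander is a knave.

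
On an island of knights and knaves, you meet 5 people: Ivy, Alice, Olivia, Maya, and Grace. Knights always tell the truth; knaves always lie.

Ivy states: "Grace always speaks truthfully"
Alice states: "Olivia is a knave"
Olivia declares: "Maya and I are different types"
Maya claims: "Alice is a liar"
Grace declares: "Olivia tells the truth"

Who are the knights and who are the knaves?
Ivy is a knave.
Alice is a knight.
Olivia is a knave.
Maya is a knave.
Grace is a knave.

Verification:
- Ivy (knave) says "Grace always speaks truthfully" - this is FALSE (a lie) because Grace is a knave.
- Alice (knight) says "Olivia is a knave" - this is TRUE because Olivia is a knave.
- Olivia (knave) says "Maya and I are different types" - this is FALSE (a lie) because Olivia is a knave and Maya is a knave.
- Maya (knave) says "Alice is a liar" - this is FALSE (a lie) because Alice is a knight.
- Grace (knave) says "Olivia tells the truth" - this is FALSE (a lie) because Olivia is a knave.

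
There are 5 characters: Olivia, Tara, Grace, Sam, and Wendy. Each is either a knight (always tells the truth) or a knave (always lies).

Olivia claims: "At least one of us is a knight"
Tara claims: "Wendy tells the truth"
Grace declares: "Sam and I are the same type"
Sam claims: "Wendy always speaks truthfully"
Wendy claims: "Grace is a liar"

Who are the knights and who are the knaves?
Olivia is a knight.
Tara is a knight.
Grace is a knave.
Sam is a knight.
Wendy is a knight.

Verification:
- Olivia (knight) says "At least one of us is a knight" - this is TRUE because Olivia, Tara, Sam, and Wendy are knights.
- Tara (knight) says "Wendy tells the truth" - this is TRUE because Wendy is a knight.
- Grace (knave) says "Sam and I are the same type" - this is FALSE (a lie) because Grace is a knave and Sam is a knight.
- Sam (knight) says "Wendy always speaks truthfully" - this is TRUE because Wendy is a knight.
- Wendy (knight) says "Grace is a liar" - this is TRUE because Grace is a knave.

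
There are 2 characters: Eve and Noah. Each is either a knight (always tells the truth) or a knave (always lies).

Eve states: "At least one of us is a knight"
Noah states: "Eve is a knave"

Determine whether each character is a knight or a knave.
Eve is a knight.
Noah is a knave.

Verification:
- Eve (knight) says "At least one of us is a knight" - this is TRUE because Eve is a knight.
- Noah (knave) says "Eve is a knave" - this is FALSE (a lie) because Eve is a knight.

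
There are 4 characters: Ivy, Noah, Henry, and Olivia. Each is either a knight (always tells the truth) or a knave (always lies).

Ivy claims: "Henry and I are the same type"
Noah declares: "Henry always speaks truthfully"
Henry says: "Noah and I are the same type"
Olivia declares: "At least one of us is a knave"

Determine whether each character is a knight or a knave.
Ivy is a knave.
Noah is a knight.
Henry is a knight.
Olivia is a knight.

Verification:
- Ivy (knave) says "Henry and I are the same type" - this is FALSE (a lie) because Ivy is a knave and Henry is a knight.
- Noah (knight) says "Henry always speaks truthfully" - this is TRUE because Henry is a knight.
- Henry (knight) says "Noah and I are the same type" - this is TRUE because Henry is a knight and Noah is a knight.
- Olivia (knight) says "At least one of us is a knave" - this is TRUE because Ivy is a knave.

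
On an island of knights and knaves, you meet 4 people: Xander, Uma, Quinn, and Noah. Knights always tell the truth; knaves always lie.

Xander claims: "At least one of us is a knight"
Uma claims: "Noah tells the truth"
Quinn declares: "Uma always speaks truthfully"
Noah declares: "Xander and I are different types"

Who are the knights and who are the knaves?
Xander is a knave.
Uma is a knave.
Quinn is a knave.
Noah is a knave.

Verification:
- Xander (knave) says "At least one of us is a knight" - this is FALSE (a lie) because no one is a knight.
- Uma (knave) says "Noah tells the truth" - this is FALSE (a lie) because Noah is a knave.
- Quinn (knave) says "Uma always speaks truthfully" - this is FALSE (a lie) because Uma is a knave.
- Noah (knave) says "Xander and I are different types" - this is FALSE (a lie) because Noah is a knave and Xander is a knave.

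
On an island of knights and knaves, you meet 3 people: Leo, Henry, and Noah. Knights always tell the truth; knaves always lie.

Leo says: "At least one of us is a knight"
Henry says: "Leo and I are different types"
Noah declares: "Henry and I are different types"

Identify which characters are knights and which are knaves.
Leo is a knave.
Henry is a knave.
Noah is a knave.

Verification:
- Leo (knave) says "At least one of us is a knight" - this is FALSE (a lie) because no one is a knight.
- Henry (knave) says "Leo and I are different types" - this is FALSE (a lie) because Henry is a knave and Leo is a knave.
- Noah (knave) says "Henry and I are different types" - this is FALSE (a lie) because Noah is a knave and Henry is a knave.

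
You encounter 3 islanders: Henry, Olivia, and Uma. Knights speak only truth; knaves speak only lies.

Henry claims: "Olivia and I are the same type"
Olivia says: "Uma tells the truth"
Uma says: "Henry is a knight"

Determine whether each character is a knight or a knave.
Henry is a knight.
Olivia is a knight.
Uma is a knight.

Verification:
- Henry (knight) says "Olivia and I are the same type" - this is TRUE because Henry is a knight and Olivia is a knight.
- Olivia (knight) says "Uma tells the truth" - this is TRUE because Uma is a knight.
- Uma (knight) says "Henry is a knight" - this is TRUE because Henry is a knight.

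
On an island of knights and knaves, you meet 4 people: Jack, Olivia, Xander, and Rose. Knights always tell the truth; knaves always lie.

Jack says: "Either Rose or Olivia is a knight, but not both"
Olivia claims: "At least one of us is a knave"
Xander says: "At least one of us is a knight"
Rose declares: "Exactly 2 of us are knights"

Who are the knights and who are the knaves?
Jack is a knight.
Olivia is a knight.
Xander is a knight.
Rose is a knave.

Verification:
- Jack (knight) says "Either Rose or Olivia is a knight, but not both" - this is TRUE because Rose is a knave and Olivia is a knight.
- Olivia (knight) says "At least one of us is a knave" - this is TRUE because Rose is a knave.
- Xander (knight) says "At least one of us is a knight" - this is TRUE because Jack, Olivia, and Xander are knights.
- Rose (knave) says "Exactly 2 of us are knights" - this is FALSE (a lie) because there are 3 knights.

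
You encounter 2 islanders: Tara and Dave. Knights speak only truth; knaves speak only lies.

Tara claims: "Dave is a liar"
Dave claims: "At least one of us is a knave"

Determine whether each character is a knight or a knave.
Tara is a knave.
Dave is a knight.

Verification:
- Tara (knave) says "Dave is a liar" - this is FALSE (a lie) because Dave is a knight.
- Dave (knight) says "At least one of us is a knave" - this is TRUE because Tara is a knave.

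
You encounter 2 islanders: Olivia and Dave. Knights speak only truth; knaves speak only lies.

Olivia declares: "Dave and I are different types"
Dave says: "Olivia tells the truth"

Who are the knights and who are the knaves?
Olivia is a knave.
Dave is a knave.

Verification:
- Olivia (knave) says "Dave and I are different types" - this is FALSE (a lie) because Olivia is a knave and Dave is a knave.
- Dave (knave) says "Olivia tells the truth" - this is FALSE (a lie) because Olivia is a knave.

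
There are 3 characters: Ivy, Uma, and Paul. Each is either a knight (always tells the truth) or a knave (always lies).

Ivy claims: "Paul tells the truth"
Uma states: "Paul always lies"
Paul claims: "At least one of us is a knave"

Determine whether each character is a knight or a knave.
Ivy is a knight.
Uma is a knave.
Paul is a knight.

Verification:
- Ivy (knight) says "Paul tells the truth" - this is TRUE because Paul is a knight.
- Uma (knave) says "Paul always lies" - this is FALSE (a lie) because Paul is a knight.
- Paul (knight) says "At least one of us is a knave" - this is TRUE because Uma is a knave.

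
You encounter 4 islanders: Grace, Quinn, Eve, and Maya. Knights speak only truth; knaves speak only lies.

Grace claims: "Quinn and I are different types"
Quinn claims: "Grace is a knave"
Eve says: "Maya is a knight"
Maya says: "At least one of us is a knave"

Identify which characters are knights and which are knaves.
Grace is a knight.
Quinn is a knave.
Eve is a knight.
Maya is a knight.

Verification:
- Grace (knight) says "Quinn and I are different types" - this is TRUE because Grace is a knight and Quinn is a knave.
- Quinn (knave) says "Grace is a knave" - this is FALSE (a lie) because Grace is a knight.
- Eve (knight) says "Maya is a knight" - this is TRUE because Maya is a knight.
- Maya (knight) says "At least one of us is a knave" - this is TRUE because Quinn is a knave.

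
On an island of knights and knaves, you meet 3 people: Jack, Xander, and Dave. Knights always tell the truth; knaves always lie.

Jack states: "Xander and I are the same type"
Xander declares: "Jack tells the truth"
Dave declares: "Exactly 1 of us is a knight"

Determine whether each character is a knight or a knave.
Jack is a knight.
Xander is a knight.
Dave is a knave.

Verification:
- Jack (knight) says "Xander and I are the same type" - this is TRUE because Jack is a knight and Xander is a knight.
- Xander (knight) says "Jack tells the truth" - this is TRUE because Jack is a knight.
- Dave (knave) says "Exactly 1 of us is a knight" - this is FALSE (a lie) because there are 2 knights.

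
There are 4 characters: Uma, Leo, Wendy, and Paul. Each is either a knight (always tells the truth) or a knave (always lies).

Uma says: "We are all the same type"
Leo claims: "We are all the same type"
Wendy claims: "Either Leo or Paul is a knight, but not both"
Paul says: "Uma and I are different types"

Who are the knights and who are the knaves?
Uma is a knave.
Leo is a knave.
Wendy is a knight.
Paul is a knight.

Verification:
- Uma (knave) says "We are all the same type" - this is FALSE (a lie) because Wendy and Paul are knights and Uma and Leo are knaves.
- Leo (knave) says "We are all the same type" - this is FALSE (a lie) because Wendy and Paul are knights and Uma and Leo are knaves.
- Wendy (knight) says "Either Leo or Paul is a knight, but not both" - this is TRUE because Leo is a knave and Paul is a knight.
- Paul (knight) says "Uma and I are different types" - this is TRUE because Paul is a knight and Uma is a knave.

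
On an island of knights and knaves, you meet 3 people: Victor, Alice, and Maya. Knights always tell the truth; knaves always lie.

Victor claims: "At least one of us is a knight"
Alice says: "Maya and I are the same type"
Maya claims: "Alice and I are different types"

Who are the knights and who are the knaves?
Victor is a knight.
Alice is a knave.
Maya is a knight.

Verification:
- Victor (knight) says "At least one of us is a knight" - this is TRUE because Victor and Maya are knights.
- Alice (knave) says "Maya and I are the same type" - this is FALSE (a lie) because Alice is a knave and Maya is a knight.
- Maya (knight) says "Alice and I are different types" - this is TRUE because Maya is a knight and Alice is a knave.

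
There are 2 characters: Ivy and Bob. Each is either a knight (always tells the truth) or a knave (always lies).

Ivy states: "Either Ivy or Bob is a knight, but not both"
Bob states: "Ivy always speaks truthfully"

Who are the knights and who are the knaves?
Ivy is a knave.
Bob is a knave.

Verification:
- Ivy (knave) says "Either Ivy or Bob is a knight, but not both" - this is FALSE (a lie) because Ivy is a knave and Bob is a knave.
- Bob (knave) says "Ivy always speaks truthfully" - this is FALSE (a lie) because Ivy is a knave.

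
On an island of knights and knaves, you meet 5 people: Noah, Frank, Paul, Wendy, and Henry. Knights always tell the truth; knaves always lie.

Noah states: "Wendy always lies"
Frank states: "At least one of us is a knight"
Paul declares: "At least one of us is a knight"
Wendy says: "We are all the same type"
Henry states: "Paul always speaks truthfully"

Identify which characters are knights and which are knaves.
Noah is a knight.
Frank is a knight.
Paul is a knight.
Wendy is a knave.
Henry is a knight.

Verification:
- Noah (knight) says "Wendy always lies" - this is TRUE because Wendy is a knave.
- Frank (knight) says "At least one of us is a knight" - this is TRUE because Noah, Frank, Paul, and Henry are knights.
- Paul (knight) says "At least one of us is a knight" - this is TRUE because Noah, Frank, Paul, and Henry are knights.
- Wendy (knave) says "We are all the same type" - this is FALSE (a lie) because Noah, Frank, Paul, and Henry are knights and Wendy is a knave.
- Henry (knight) says "Paul always speaks truthfully" - this is TRUE because Paul is a knight.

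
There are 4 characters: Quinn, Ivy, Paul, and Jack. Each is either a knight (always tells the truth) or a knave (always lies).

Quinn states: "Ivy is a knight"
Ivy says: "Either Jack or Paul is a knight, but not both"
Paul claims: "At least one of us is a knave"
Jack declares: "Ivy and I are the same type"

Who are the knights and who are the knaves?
Quinn is a knight.
Ivy is a knight.
Paul is a knight.
Jack is a knave.

Verification:
- Quinn (knight) says "Ivy is a knight" - this is TRUE because Ivy is a knight.
- Ivy (knight) says "Either Jack or Paul is a knight, but not both" - this is TRUE because Jack is a knave and Paul is a knight.
- Paul (knight) says "At least one of us is a knave" - this is TRUE because Jack is a knave.
- Jack (knave) says "Ivy and I are the same type" - this is FALSE (a lie) because Jack is a knave and Ivy is a knight.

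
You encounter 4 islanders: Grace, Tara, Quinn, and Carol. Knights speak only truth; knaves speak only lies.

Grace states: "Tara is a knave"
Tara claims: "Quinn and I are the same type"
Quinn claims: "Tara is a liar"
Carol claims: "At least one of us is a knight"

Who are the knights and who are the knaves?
Grace is a knight.
Tara is a knave.
Quinn is a knight.
Carol is a knight.

Verification:
- Grace (knight) says "Tara is a knave" - this is TRUE because Tara is a knave.
- Tara (knave) says "Quinn and I are the same type" - this is FALSE (a lie) because Tara is a knave and Quinn is a knight.
- Quinn (knight) says "Tara is a liar" - this is TRUE because Tara is a knave.
- Carol (knight) says "At least one of us is a knight" - this is TRUE because Grace, Quinn, and Carol are knights.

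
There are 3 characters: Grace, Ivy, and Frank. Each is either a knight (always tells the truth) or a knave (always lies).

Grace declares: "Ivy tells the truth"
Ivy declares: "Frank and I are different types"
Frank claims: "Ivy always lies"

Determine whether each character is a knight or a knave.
Grace is a knight.
Ivy is a knight.
Frank is a knave.

Verification:
- Grace (knight) says "Ivy tells the truth" - this is TRUE because Ivy is a knight.
- Ivy (knight) says "Frank and I are different types" - this is TRUE because Ivy is a knight and Frank is a knave.
- Frank (knave) says "Ivy always lies" - this is FALSE (a lie) because Ivy is a knight.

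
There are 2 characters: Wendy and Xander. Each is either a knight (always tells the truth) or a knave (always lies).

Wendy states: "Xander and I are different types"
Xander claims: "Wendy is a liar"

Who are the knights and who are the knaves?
Wendy is a knight.
Xander is a knave.

Verification:
- Wendy (knight) says "Xander and I are different types" - this is TRUE because Wendy is a knight and Xander is a knave.
- Xander (knave) says "Wendy is a liar" - this is FALSE (a lie) because Wendy is a knight.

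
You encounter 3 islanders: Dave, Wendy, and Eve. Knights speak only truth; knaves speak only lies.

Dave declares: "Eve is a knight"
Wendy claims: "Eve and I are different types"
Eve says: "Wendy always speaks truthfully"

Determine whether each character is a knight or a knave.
Dave is a knave.
Wendy is a knave.
Eve is a knave.

Verification:
- Dave (knave) says "Eve is a knight" - this is FALSE (a lie) because Eve is a knave.
- Wendy (knave) says "Eve and I are different types" - this is FALSE (a lie) because Wendy is a knave and Eve is a knave.
- Eve (knave) says "Wendy always speaks truthfully" - this is FALSE (a lie) because Wendy is a knave.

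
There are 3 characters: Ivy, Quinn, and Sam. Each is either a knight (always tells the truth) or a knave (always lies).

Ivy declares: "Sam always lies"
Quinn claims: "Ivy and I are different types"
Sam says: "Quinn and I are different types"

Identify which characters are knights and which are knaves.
Ivy is a knave.
Quinn is a knave.
Sam is a knight.

Verification:
- Ivy (knave) says "Sam always lies" - this is FALSE (a lie) because Sam is a knight.
- Quinn (knave) says "Ivy and I are different types" - this is FALSE (a lie) because Quinn is a knave and Ivy is a knave.
- Sam (knight) says "Quinn and I are different types" - this is TRUE because Sam is a knight and Quinn is a knave.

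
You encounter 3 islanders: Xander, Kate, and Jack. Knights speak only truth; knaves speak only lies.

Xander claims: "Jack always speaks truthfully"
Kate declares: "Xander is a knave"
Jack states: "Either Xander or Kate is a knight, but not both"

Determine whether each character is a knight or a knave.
Xander is a knight.
Kate is a knave.
Jack is a knight.

Verification:
- Xander (knight) says "Jack always speaks truthfully" - this is TRUE because Jack is a knight.
- Kate (knave) says "Xander is a knave" - this is FALSE (a lie) because Xander is a knight.
- Jack (knight) says "Either Xander or Kate is a knight, but not both" - this is TRUE because Xander is a knight and Kate is a knave.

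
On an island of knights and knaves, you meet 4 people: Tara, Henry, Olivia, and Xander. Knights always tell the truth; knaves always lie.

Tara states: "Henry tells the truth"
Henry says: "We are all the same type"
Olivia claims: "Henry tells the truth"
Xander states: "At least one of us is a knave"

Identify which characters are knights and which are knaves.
Tara is a knave.
Henry is a knave.
Olivia is a knave.
Xander is a knight.

Verification:
- Tara (knave) says "Henry tells the truth" - this is FALSE (a lie) because Henry is a knave.
- Henry (knave) says "We are all the same type" - this is FALSE (a lie) because Xander is a knight and Tara, Henry, and Olivia are knaves.
- Olivia (knave) says "Henry tells the truth" - this is FALSE (a lie) because Henry is a knave.
- Xander (knight) says "At least one of us is a knave" - this is TRUE because Tara, Henry, and Olivia are knaves.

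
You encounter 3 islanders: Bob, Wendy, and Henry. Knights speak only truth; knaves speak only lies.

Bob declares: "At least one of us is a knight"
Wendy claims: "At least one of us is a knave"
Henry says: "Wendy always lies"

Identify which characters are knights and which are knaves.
Bob is a knight.
Wendy is a knight.
Henry is a knave.

Verification:
- Bob (knight) says "At least one of us is a knight" - this is TRUE because Bob and Wendy are knights.
- Wendy (knight) says "At least one of us is a knave" - this is TRUE because Henry is a knave.
- Henry (knave) says "Wendy always lies" - this is FALSE (a lie) because Wendy is a knight.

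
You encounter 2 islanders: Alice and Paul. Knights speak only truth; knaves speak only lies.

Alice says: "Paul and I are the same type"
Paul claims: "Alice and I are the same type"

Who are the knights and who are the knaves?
Alice is a knight.
Paul is a knight.

Verification:
- Alice (knight) says "Paul and I are the same type" - this is TRUE because Alice is a knight and Paul is a knight.
- Paul (knight) says "Alice and I are the same type" - this is TRUE because Paul is a knight and Alice is a knight.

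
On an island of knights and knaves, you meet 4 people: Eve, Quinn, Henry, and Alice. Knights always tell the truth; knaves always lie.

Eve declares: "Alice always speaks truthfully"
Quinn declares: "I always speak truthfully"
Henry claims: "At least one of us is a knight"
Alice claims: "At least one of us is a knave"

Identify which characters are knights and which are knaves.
Eve is a knight.
Quinn is a knave.
Henry is a knight.
Alice is a knight.

Verification:
- Eve (knight) says "Alice always speaks truthfully" - this is TRUE because Alice is a knight.
- Quinn (knave) says "I always speak truthfully" - this is FALSE (a lie) because Quinn is a knave.
- Henry (knight) says "At least one of us is a knight" - this is TRUE because Eve, Henry, and Alice are knights.
- Alice (knight) says "At least one of us is a knave" - this is TRUE because Quinn is a knave.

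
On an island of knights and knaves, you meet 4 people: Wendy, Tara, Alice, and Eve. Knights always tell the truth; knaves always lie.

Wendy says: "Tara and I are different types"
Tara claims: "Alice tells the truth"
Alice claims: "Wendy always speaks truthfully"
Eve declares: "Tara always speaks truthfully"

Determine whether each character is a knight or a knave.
Wendy is a knave.
Tara is a knave.
Alice is a knave.
Eve is a knave.

Verification:
- Wendy (knave) says "Tara and I are different types" - this is FALSE (a lie) because Wendy is a knave and Tara is a knave.
- Tara (knave) says "Alice tells the truth" - this is FALSE (a lie) because Alice is a knave.
- Alice (knave) says "Wendy always speaks truthfully" - this is FALSE (a lie) because Wendy is a knave.
- Eve (knave) says "Tara always speaks truthfully" - this is FALSE (a lie) because Tara is a knave.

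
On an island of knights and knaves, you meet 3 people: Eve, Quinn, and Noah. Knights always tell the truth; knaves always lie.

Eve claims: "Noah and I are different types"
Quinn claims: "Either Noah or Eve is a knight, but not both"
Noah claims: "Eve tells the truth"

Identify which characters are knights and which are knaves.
Eve is a knave.
Quinn is a knave.
Noah is a knave.

Verification:
- Eve (knave) says "Noah and I are different types" - this is FALSE (a lie) because Eve is a knave and Noah is a knave.
- Quinn (knave) says "Either Noah or Eve is a knight, but not both" - this is FALSE (a lie) because Noah is a knave and Eve is a knave.
- Noah (knave) says "Eve tells the truth" - this is FALSE (a lie) because Eve is a knave.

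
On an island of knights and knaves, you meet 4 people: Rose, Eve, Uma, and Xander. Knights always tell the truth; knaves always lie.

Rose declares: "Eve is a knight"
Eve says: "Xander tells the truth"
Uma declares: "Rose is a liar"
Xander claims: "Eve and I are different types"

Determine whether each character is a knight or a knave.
Rose is a knave.
Eve is a knave.
Uma is a knight.
Xander is a knave.

Verification:
- Rose (knave) says "Eve is a knight" - this is FALSE (a lie) because Eve is a knave.
- Eve (knave) says "Xander tells the truth" - this is FALSE (a lie) because Xander is a knave.
- Uma (knight) says "Rose is a liar" - this is TRUE because Rose is a knave.
- Xander (knave) says "Eve and I are different types" - this is FALSE (a lie) because Xander is a knave and Eve is a knave.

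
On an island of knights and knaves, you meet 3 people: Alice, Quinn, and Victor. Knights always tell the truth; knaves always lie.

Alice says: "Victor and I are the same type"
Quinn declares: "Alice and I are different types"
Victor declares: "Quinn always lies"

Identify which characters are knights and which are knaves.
Alice is a knave.
Quinn is a knave.
Victor is a knight.

Verification:
- Alice (knave) says "Victor and I are the same type" - this is FALSE (a lie) because Alice is a knave and Victor is a knight.
- Quinn (knave) says "Alice and I are different types" - this is FALSE (a lie) because Quinn is a knave and Alice is a knave.
- Victor (knight) says "Quinn always lies" - this is TRUE because Quinn is a knave.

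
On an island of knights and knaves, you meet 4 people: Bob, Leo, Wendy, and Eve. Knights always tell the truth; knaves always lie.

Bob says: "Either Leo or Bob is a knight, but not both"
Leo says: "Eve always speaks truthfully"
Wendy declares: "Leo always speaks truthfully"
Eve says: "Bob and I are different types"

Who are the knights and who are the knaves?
Bob is a knave.
Leo is a knave.
Wendy is a knave.
Eve is a knave.

Verification:
- Bob (knave) says "Either Leo or Bob is a knight, but not both" - this is FALSE (a lie) because Leo is a knave and Bob is a knave.
- Leo (knave) says "Eve always speaks truthfully" - this is FALSE (a lie) because Eve is a knave.
- Wendy (knave) says "Leo always speaks truthfully" - this is FALSE (a lie) because Leo is a knave.
- Eve (knave) says "Bob and I are different types" - this is FALSE (a lie) because Eve is a knave and Bob is a knave.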